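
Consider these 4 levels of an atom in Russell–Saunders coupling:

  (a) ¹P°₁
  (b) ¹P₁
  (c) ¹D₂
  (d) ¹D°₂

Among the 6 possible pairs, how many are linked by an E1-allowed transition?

4

(a)–(b): allowed.
(a)–(c): allowed.
(a)–(d): forbidden (parity).
(b)–(c): forbidden (parity).
(b)–(d): allowed.
(c)–(d): allowed.
Allowed pairs: 4 of 6.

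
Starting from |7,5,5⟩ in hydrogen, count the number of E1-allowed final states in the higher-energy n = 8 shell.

E1 requires Δl = ±1, so l_f ∈ {4, 6}; with 0 ≤ l_f ≤ n_f−1 = 7, the allowed l_f values are {4, 6}.
For l_f = 4: m_f ∈ {m_i−1, m_i, m_i+1} ∩ [−4, 4] = {4} → 1 state.
For l_f = 6: m_f ∈ {m_i−1, m_i, m_i+1} ∩ [−6, 6] = {4, 5, 6} → 3 states.
Total: 4.

4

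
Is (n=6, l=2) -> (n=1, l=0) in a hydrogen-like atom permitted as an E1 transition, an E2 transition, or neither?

Δl = 0 − 2 = -2; l_i + l_f = 2.
E1 (Δl = ±1): not satisfied.
E2 (Δl = 0,±2, l_i+l_f ≥ 2): satisfied.

E2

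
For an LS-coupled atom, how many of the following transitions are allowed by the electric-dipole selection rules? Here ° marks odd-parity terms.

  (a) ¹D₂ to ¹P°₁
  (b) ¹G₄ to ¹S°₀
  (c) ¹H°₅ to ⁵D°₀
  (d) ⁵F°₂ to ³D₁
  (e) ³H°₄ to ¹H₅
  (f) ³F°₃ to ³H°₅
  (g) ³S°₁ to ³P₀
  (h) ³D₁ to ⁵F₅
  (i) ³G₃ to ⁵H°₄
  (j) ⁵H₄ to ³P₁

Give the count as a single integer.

(a) allowed
(b) forbidden (ΔL, ΔJ fail)
(c) forbidden (parity, ΔS, ΔL, ΔJ fail)
(d) forbidden (ΔS fails)
(e) forbidden (ΔS fails)
(f) forbidden (parity, ΔL, ΔJ fail)
(g) allowed
(h) forbidden (parity, ΔS, ΔJ fail)
(i) forbidden (ΔS fails)
(j) forbidden (parity, ΔS, ΔL, ΔJ fail)
Total allowed: 2 of 10.

2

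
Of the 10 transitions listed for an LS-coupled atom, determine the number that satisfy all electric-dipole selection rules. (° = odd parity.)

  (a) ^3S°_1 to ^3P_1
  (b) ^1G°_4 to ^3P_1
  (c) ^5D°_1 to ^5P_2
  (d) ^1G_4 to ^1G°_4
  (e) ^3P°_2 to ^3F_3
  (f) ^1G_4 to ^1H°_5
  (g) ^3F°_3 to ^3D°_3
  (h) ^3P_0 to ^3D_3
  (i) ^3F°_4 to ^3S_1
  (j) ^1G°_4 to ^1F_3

(a) allowed
(b) forbidden (ΔS, ΔL, ΔJ fail)
(c) allowed
(d) allowed
(e) forbidden (ΔL fails)
(f) allowed
(g) forbidden (parity fails)
(h) forbidden (parity, ΔJ fail)
(i) forbidden (ΔL, ΔJ fail)
(j) allowed
Total allowed: 5 of 10.

5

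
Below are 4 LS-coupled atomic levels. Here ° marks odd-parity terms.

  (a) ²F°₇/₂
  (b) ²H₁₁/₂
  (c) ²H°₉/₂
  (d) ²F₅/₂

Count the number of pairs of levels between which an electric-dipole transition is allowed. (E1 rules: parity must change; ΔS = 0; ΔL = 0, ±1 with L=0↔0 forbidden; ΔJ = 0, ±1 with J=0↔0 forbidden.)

2

(a)–(b): forbidden (ΔL, ΔJ).
(a)–(c): forbidden (parity, ΔL).
(a)–(d): allowed.
(b)–(c): allowed.
(b)–(d): forbidden (parity, ΔL, ΔJ).
(c)–(d): forbidden (ΔL, ΔJ).
Allowed pairs: 2 of 6.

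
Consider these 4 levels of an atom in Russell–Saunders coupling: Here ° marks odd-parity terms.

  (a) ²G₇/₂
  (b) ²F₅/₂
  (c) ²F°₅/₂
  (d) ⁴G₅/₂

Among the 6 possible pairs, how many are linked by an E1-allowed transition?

2

(a)–(b): forbidden (parity).
(a)–(c): allowed.
(a)–(d): forbidden (parity, ΔS).
(b)–(c): allowed.
(b)–(d): forbidden (parity, ΔS).
(c)–(d): forbidden (ΔS).
Allowed pairs: 2 of 6.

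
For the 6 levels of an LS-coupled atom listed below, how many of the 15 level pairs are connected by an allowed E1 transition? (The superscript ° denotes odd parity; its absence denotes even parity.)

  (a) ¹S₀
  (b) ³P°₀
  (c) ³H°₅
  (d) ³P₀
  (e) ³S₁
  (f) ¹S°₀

(a)–(b): forbidden (ΔS, ΔJ).
(a)–(c): forbidden (ΔS, ΔL, ΔJ).
(a)–(d): forbidden (parity, ΔS, ΔJ).
(a)–(e): forbidden (parity, ΔS, ΔL).
(a)–(f): forbidden (ΔL, ΔJ).
(b)–(c): forbidden (parity, ΔL, ΔJ).
(b)–(d): forbidden (ΔJ).
(b)–(e): allowed.
(b)–(f): forbidden (parity, ΔS, ΔJ).
(c)–(d): forbidden (ΔL, ΔJ).
(c)–(e): forbidden (ΔL, ΔJ).
(c)–(f): forbidden (parity, ΔS, ΔL, ΔJ).
(d)–(e): forbidden (parity).
(d)–(f): forbidden (ΔS, ΔJ).
(e)–(f): forbidden (ΔS, ΔL).
Allowed pairs: 1 of 15.

1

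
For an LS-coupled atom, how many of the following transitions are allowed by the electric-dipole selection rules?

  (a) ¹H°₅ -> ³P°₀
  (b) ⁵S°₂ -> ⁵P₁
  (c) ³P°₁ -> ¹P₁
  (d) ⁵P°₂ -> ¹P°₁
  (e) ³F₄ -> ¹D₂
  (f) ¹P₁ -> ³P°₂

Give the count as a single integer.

1

(a) forbidden (parity, ΔS, ΔL, ΔJ fail)
(b) allowed
(c) forbidden (ΔS fails)
(d) forbidden (parity, ΔS fail)
(e) forbidden (parity, ΔS, ΔJ fail)
(f) forbidden (ΔS fails)
Total allowed: 1 of 6.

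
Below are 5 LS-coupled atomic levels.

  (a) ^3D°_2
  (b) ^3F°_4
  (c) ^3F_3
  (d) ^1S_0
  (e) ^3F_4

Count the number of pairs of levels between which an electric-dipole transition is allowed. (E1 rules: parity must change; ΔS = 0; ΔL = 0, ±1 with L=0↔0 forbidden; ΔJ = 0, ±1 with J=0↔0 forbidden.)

(a)–(b): forbidden (parity, ΔJ).
(a)–(c): allowed.
(a)–(d): forbidden (ΔS, ΔL, ΔJ).
(a)–(e): forbidden (ΔJ).
(b)–(c): allowed.
(b)–(d): forbidden (ΔS, ΔL, ΔJ).
(b)–(e): allowed.
(c)–(d): forbidden (parity, ΔS, ΔL, ΔJ).
(c)–(e): forbidden (parity).
(d)–(e): forbidden (parity, ΔS, ΔL, ΔJ).
Allowed pairs: 3 of 10.

3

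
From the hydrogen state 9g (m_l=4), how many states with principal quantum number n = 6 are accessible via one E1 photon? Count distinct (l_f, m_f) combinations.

E1 requires Δl = ±1, so l_f ∈ {3, 5}; with 0 ≤ l_f ≤ n_f−1 = 5, the allowed l_f values are {3, 5}.
For l_f = 3: m_f ∈ {m_i−1, m_i, m_i+1} ∩ [−3, 3] = {3} → 1 state.
For l_f = 5: m_f ∈ {m_i−1, m_i, m_i+1} ∩ [−5, 5] = {3, 4, 5} → 3 states.
Total: 4.

4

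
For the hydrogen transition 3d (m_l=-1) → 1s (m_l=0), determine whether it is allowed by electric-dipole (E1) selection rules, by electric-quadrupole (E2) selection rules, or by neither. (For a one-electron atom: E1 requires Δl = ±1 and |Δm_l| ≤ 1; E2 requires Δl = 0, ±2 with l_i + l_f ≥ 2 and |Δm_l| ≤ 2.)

Δl = 0 − 2 = -2; l_i + l_f = 2.
Δm_l = +1.
E1 (Δl = ±1, |Δm_l| ≤ 1): not satisfied.
E2 (Δl = 0,±2, l_i+l_f ≥ 2, |Δm_l| ≤ 2): satisfied.

E2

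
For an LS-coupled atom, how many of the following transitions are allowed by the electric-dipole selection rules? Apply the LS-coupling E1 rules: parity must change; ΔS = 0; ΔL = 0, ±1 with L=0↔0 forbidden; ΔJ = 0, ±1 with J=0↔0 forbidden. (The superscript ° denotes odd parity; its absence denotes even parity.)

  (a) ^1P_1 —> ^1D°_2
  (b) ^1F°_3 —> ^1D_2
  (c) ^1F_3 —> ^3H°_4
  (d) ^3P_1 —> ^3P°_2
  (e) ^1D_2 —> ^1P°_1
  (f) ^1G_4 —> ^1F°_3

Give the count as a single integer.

5

(a) allowed
(b) allowed
(c) forbidden (ΔS, ΔL fail)
(d) allowed
(e) allowed
(f) allowed
Total allowed: 5 of 6.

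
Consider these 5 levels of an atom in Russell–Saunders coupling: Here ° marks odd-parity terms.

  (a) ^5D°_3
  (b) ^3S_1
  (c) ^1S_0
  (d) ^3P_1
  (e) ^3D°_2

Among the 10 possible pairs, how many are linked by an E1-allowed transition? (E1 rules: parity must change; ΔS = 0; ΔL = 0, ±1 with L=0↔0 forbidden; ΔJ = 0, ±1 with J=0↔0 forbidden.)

1

(a)–(b): forbidden (ΔS, ΔL, ΔJ).
(a)–(c): forbidden (ΔS, ΔL, ΔJ).
(a)–(d): forbidden (ΔS, ΔJ).
(a)–(e): forbidden (parity, ΔS).
(b)–(c): forbidden (parity, ΔS, ΔL).
(b)–(d): forbidden (parity).
(b)–(e): forbidden (ΔL).
(c)–(d): forbidden (parity, ΔS).
(c)–(e): forbidden (ΔS, ΔL, ΔJ).
(d)–(e): allowed.
Allowed pairs: 1 of 10.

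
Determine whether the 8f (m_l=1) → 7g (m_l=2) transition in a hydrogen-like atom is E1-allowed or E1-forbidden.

Δl = 4 − 3 = +1; the E1 rule Δl = ±1 is ok.
Δm_l = 2 − (1) = +1. E1 requires Δm_l = 0, ±1: ok.
All E1 selection rules are satisfied.

allowed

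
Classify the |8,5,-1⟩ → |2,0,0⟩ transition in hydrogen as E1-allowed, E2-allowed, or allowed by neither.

neither

Δl = 0 − 5 = -5; l_i + l_f = 5.
Δm_l = +1.
E1 (Δl = ±1, |Δm_l| ≤ 1): not satisfied.
E2 (Δl = 0,±2, l_i+l_f ≥ 2, |Δm_l| ≤ 2): not satisfied.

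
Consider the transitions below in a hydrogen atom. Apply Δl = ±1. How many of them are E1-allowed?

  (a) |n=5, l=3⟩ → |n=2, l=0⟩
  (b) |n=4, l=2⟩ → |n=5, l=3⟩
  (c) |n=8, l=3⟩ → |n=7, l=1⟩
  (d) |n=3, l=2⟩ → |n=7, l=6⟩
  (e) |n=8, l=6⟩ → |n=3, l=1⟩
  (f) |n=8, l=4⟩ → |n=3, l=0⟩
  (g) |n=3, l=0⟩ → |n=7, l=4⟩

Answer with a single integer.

(a) forbidden — Δl = -3 (E1 requires Δl = ±1)
(b) allowed
(c) forbidden — Δl = -2 (E1 requires Δl = ±1)
(d) forbidden — Δl = +4 (E1 requires Δl = ±1)
(e) forbidden — Δl = -5 (E1 requires Δl = ±1)
(f) forbidden — Δl = -4 (E1 requires Δl = ±1)
(g) forbidden — Δl = +4 (E1 requires Δl = ±1)
Total allowed: 1 of 7.

1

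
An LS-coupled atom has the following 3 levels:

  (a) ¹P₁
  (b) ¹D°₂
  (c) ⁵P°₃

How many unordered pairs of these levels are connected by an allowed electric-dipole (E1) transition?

(a)–(b): allowed.
(a)–(c): forbidden (ΔS, ΔJ).
(b)–(c): forbidden (parity, ΔS).
Allowed pairs: 1 of 3.

1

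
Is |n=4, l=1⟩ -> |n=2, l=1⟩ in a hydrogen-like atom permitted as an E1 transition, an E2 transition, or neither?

Δl = 1 − 1 = +0; l_i + l_f = 2.
E1 (Δl = ±1): not satisfied.
E2 (Δl = 0,±2, l_i+l_f ≥ 2): satisfied.

E2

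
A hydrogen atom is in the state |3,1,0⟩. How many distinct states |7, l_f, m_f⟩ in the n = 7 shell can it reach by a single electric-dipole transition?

4

E1 requires Δl = ±1, so l_f ∈ {0, 2}; with 0 ≤ l_f ≤ n_f−1 = 6, the allowed l_f values are {0, 2}.
For l_f = 0: m_f ∈ {m_i−1, m_i, m_i+1} ∩ [−0, 0] = {0} → 1 state.
For l_f = 2: m_f ∈ {m_i−1, m_i, m_i+1} ∩ [−2, 2] = {-1, 0, 1} → 3 states.
Total: 4.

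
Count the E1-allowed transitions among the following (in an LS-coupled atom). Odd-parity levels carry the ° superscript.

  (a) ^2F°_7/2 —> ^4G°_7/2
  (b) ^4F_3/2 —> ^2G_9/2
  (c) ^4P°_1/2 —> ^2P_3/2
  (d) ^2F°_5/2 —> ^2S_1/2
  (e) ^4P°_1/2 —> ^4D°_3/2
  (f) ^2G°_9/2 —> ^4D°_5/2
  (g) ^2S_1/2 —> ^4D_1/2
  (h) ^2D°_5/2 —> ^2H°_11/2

(a) forbidden (parity, ΔS fail)
(b) forbidden (parity, ΔS, ΔJ fail)
(c) forbidden (ΔS fails)
(d) forbidden (ΔL, ΔJ fail)
(e) forbidden (parity fails)
(f) forbidden (parity, ΔS, ΔL, ΔJ fail)
(g) forbidden (parity, ΔS, ΔL fail)
(h) forbidden (parity, ΔL, ΔJ fail)
Total allowed: 0 of 8.

0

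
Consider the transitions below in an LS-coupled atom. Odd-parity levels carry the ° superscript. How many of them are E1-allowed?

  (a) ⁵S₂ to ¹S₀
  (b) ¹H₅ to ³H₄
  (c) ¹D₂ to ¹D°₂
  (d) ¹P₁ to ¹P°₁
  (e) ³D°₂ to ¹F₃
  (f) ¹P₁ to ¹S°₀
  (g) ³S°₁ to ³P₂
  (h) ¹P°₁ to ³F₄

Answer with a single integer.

4

(a) forbidden (parity, ΔS, ΔL, ΔJ fail)
(b) forbidden (parity, ΔS fail)
(c) allowed
(d) allowed
(e) forbidden (ΔS fails)
(f) allowed
(g) allowed
(h) forbidden (ΔS, ΔL, ΔJ fail)
Total allowed: 4 of 8.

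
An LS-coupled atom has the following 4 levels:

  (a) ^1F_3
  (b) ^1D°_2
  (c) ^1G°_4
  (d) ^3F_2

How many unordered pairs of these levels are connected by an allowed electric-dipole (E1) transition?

2

(a)–(b): allowed.
(a)–(c): allowed.
(a)–(d): forbidden (parity, ΔS).
(b)–(c): forbidden (parity, ΔL, ΔJ).
(b)–(d): forbidden (ΔS).
(c)–(d): forbidden (ΔS, ΔJ).
Allowed pairs: 2 of 6.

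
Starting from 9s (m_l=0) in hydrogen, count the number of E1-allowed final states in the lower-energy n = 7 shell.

3

E1 requires Δl = ±1, so l_f ∈ {-1, 1}; with 0 ≤ l_f ≤ n_f−1 = 6, the allowed l_f values are {1}.
For l_f = 1: m_f ∈ {m_i−1, m_i, m_i+1} ∩ [−1, 1] = {-1, 0, 1} → 3 states.
Total: 3.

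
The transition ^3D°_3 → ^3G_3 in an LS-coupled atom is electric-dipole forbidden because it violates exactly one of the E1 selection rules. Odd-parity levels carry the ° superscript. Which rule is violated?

Initial level: S=1, L=2, J=3, parity odd. Final level: S=1, L=4, J=3, parity even.
Parity must change: odd → even — ✓.
ΔS = 0: S: 1 → 1 — ✓.
ΔL = 0, ±1 (not L=0↔0): L: 2 → 4, ΔL = +2 — ✗.
ΔJ = 0, ±1 (not J=0↔0): J: 3 → 3, ΔJ = +0 — ✓.

the ΔL = 0, ±1 rule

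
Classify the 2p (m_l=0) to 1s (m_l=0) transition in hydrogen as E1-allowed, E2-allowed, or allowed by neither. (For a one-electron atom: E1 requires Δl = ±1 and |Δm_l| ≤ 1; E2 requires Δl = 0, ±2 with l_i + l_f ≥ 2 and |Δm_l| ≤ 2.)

E1

Δl = 0 − 1 = -1; l_i + l_f = 1.
Δm_l = +0.
E1 (Δl = ±1, |Δm_l| ≤ 1): satisfied.
E2 (Δl = 0,±2, l_i+l_f ≥ 2, |Δm_l| ≤ 2): not satisfied.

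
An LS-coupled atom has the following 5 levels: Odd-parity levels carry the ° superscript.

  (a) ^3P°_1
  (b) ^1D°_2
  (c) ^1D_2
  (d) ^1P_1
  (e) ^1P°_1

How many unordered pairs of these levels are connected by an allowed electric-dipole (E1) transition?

4

(a)–(b): forbidden (parity, ΔS).
(a)–(c): forbidden (ΔS).
(a)–(d): forbidden (ΔS).
(a)–(e): forbidden (parity, ΔS).
(b)–(c): allowed.
(b)–(d): allowed.
(b)–(e): forbidden (parity).
(c)–(d): forbidden (parity).
(c)–(e): allowed.
(d)–(e): allowed.
Allowed pairs: 4 of 10.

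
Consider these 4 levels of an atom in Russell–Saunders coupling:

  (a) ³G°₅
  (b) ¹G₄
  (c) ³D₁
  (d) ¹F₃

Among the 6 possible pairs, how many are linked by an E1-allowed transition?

0

(a)–(b): forbidden (ΔS).
(a)–(c): forbidden (ΔL, ΔJ).
(a)–(d): forbidden (ΔS, ΔJ).
(b)–(c): forbidden (parity, ΔS, ΔL, ΔJ).
(b)–(d): forbidden (parity).
(c)–(d): forbidden (parity, ΔS, ΔJ).
Allowed pairs: 0 of 6.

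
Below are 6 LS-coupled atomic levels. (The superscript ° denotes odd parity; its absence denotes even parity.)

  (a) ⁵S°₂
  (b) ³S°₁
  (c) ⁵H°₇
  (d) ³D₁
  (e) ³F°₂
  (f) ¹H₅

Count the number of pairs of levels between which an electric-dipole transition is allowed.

(a)–(b): forbidden (parity, ΔS, ΔL).
(a)–(c): forbidden (parity, ΔL, ΔJ).
(a)–(d): forbidden (ΔS, ΔL).
(a)–(e): forbidden (parity, ΔS, ΔL).
(a)–(f): forbidden (ΔS, ΔL, ΔJ).
(b)–(c): forbidden (parity, ΔS, ΔL, ΔJ).
(b)–(d): forbidden (ΔL).
(b)–(e): forbidden (parity, ΔL).
(b)–(f): forbidden (ΔS, ΔL, ΔJ).
(c)–(d): forbidden (ΔS, ΔL, ΔJ).
(c)–(e): forbidden (parity, ΔS, ΔL, ΔJ).
(c)–(f): forbidden (ΔS, ΔJ).
(d)–(e): allowed.
(d)–(f): forbidden (parity, ΔS, ΔL, ΔJ).
(e)–(f): forbidden (ΔS, ΔL, ΔJ).
Allowed pairs: 1 of 15.

1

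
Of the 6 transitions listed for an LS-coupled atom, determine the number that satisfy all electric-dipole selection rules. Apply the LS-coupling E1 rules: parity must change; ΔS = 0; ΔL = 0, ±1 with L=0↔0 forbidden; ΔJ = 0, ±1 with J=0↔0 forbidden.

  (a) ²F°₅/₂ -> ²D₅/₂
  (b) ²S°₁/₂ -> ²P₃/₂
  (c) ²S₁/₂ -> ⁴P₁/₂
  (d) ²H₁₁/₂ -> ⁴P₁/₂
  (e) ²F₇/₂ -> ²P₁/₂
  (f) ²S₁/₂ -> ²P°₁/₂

(a) allowed
(b) allowed
(c) forbidden (parity, ΔS fail)
(d) forbidden (parity, ΔS, ΔL, ΔJ fail)
(e) forbidden (parity, ΔL, ΔJ fail)
(f) allowed
Total allowed: 3 of 6.

3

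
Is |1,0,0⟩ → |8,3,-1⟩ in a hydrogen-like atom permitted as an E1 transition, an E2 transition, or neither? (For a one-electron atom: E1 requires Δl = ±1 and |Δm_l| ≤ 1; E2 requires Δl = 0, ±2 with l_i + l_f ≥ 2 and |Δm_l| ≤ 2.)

neither

Δl = 3 − 0 = +3; l_i + l_f = 3.
Δm_l = -1.
E1 (Δl = ±1, |Δm_l| ≤ 1): not satisfied.
E2 (Δl = 0,±2, l_i+l_f ≥ 2, |Δm_l| ≤ 2): not satisfied.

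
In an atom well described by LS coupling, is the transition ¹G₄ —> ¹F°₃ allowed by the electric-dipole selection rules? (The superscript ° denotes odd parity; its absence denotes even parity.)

allowed

Reading off the term symbols: S 0→0, L 4→3, J 4→3, parity even→odd.
ΔL = 0, ±1 (not L=0↔0): L: 4 → 3, ΔL = -1 — ok.
Parity must change: even → odd — ok.
ΔJ = 0, ±1 (not J=0↔0): J: 4 → 3, ΔJ = -1 — ok.
ΔS = 0: S: 0 → 0 — ok.
All four E1 rules are satisfied.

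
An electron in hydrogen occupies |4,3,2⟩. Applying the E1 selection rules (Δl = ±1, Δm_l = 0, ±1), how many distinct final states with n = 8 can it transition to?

E1 requires Δl = ±1, so l_f ∈ {2, 4}; with 0 ≤ l_f ≤ n_f−1 = 7, the allowed l_f values are {2, 4}.
For l_f = 2: m_f ∈ {m_i−1, m_i, m_i+1} ∩ [−2, 2] = {1, 2} → 2 states.
For l_f = 4: m_f ∈ {m_i−1, m_i, m_i+1} ∩ [−4, 4] = {1, 2, 3} → 3 states.
Total: 5.

5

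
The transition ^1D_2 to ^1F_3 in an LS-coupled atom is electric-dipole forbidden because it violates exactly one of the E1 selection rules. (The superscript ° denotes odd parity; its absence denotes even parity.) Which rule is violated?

parity

ΔJ = 0, ±1 (not J=0↔0): J: 2 → 3, ΔJ = +1 — satisfied.
Parity must change: even → even — violated.
ΔL = 0, ±1 (not L=0↔0): L: 2 → 3, ΔL = +1 — satisfied.
ΔS = 0: S: 0 → 0 — satisfied.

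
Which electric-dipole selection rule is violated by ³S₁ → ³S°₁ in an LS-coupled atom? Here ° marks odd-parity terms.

the L=0 ↔ L=0 exclusion

Parity must change: even → odd — ✓.
ΔS = 0: S: 1 → 1 — ✓.
ΔL = 0, ±1 (not L=0↔0): L: 0 → 0, ΔL = +0 — ✗.
ΔJ = 0, ±1 (not J=0↔0): J: 1 → 1, ΔJ = +0 — ✓.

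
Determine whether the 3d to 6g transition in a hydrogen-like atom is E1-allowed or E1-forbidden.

forbidden

Initial l = 2, final l = 4, so Δl = +2. E1 requires Δl = ±1: fails.
The transition is electric-dipole forbidden.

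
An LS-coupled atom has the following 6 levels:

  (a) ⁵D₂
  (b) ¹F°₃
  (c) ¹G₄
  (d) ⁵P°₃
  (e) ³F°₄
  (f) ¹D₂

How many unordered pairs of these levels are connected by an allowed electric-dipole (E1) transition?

(a)–(b): forbidden (ΔS).
(a)–(c): forbidden (parity, ΔS, ΔL, ΔJ).
(a)–(d): allowed.
(a)–(e): forbidden (ΔS, ΔJ).
(a)–(f): forbidden (parity, ΔS).
(b)–(c): allowed.
(b)–(d): forbidden (parity, ΔS, ΔL).
(b)–(e): forbidden (parity, ΔS).
(b)–(f): allowed.
(c)–(d): forbidden (ΔS, ΔL).
(c)–(e): forbidden (ΔS).
(c)–(f): forbidden (parity, ΔL, ΔJ).
(d)–(e): forbidden (parity, ΔS, ΔL).
(d)–(f): forbidden (ΔS).
(e)–(f): forbidden (ΔS, ΔJ).
Allowed pairs: 3 of 15.

3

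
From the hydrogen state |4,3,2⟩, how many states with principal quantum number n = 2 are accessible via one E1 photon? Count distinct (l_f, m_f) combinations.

0

E1 requires l_f ∈ {2, 4}, but neither lies in [0, 1], so no final state is reachable.
Total: 0.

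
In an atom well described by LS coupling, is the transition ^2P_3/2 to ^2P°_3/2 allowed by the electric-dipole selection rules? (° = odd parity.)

allowed

Reading off the term symbols: S 1/2→1/2, L 1→1, J 3/2→3/2, parity even→odd.
Parity must change: even → odd — passes.
ΔJ = 0, ±1 (not J=0↔0): J: 3/2 → 3/2, ΔJ = +0 — passes.
ΔS = 0: S: 1/2 → 1/2 — passes.
ΔL = 0, ±1 (not L=0↔0): L: 1 → 1, ΔL = +0 — passes.
All four E1 rules are satisfied.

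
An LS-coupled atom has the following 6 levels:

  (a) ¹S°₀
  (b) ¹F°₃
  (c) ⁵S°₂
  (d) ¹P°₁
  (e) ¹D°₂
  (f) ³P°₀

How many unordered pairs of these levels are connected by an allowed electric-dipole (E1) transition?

(a)–(b): forbidden (parity, ΔL, ΔJ).
(a)–(c): forbidden (parity, ΔS, ΔL, ΔJ).
(a)–(d): forbidden (parity).
(a)–(e): forbidden (parity, ΔL, ΔJ).
(a)–(f): forbidden (parity, ΔS, ΔJ).
(b)–(c): forbidden (parity, ΔS, ΔL).
(b)–(d): forbidden (parity, ΔL, ΔJ).
(b)–(e): forbidden (parity).
(b)–(f): forbidden (parity, ΔS, ΔL, ΔJ).
(c)–(d): forbidden (parity, ΔS).
(c)–(e): forbidden (parity, ΔS, ΔL).
(c)–(f): forbidden (parity, ΔS, ΔJ).
(d)–(e): forbidden (parity).
(d)–(f): forbidden (parity, ΔS).
(e)–(f): forbidden (parity, ΔS, ΔJ).
Allowed pairs: 0 of 15.

0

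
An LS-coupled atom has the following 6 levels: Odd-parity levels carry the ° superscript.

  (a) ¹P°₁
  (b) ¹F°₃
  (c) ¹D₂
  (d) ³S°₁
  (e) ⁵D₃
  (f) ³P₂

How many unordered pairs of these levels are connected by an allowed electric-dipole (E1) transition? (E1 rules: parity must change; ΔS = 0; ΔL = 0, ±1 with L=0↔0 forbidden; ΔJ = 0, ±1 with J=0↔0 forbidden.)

3

(a)–(b): forbidden (parity, ΔL, ΔJ).
(a)–(c): allowed.
(a)–(d): forbidden (parity, ΔS).
(a)–(e): forbidden (ΔS, ΔJ).
(a)–(f): forbidden (ΔS).
(b)–(c): allowed.
(b)–(d): forbidden (parity, ΔS, ΔL, ΔJ).
(b)–(e): forbidden (ΔS).
(b)–(f): forbidden (ΔS, ΔL).
(c)–(d): forbidden (ΔS, ΔL).
(c)–(e): forbidden (parity, ΔS).
(c)–(f): forbidden (parity, ΔS).
(d)–(e): forbidden (ΔS, ΔL, ΔJ).
(d)–(f): allowed.
(e)–(f): forbidden (parity, ΔS).
Allowed pairs: 3 of 15.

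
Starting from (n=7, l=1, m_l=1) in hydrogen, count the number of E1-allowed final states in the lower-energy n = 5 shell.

E1 requires Δl = ±1, so l_f ∈ {0, 2}; with 0 ≤ l_f ≤ n_f−1 = 4, the allowed l_f values are {0, 2}.
For l_f = 0: m_f ∈ {m_i−1, m_i, m_i+1} ∩ [−0, 0] = {0} → 1 state.
For l_f = 2: m_f ∈ {m_i−1, m_i, m_i+1} ∩ [−2, 2] = {0, 1, 2} → 3 states.
Total: 4.

4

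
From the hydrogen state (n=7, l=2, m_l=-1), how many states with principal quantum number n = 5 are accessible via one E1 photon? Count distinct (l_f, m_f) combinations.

5

E1 requires Δl = ±1, so l_f ∈ {1, 3}; with 0 ≤ l_f ≤ n_f−1 = 4, the allowed l_f values are {1, 3}.
For l_f = 1: m_f ∈ {m_i−1, m_i, m_i+1} ∩ [−1, 1] = {-1, 0} → 2 states.
For l_f = 3: m_f ∈ {m_i−1, m_i, m_i+1} ∩ [−3, 3] = {-2, -1, 0} → 3 states.
Total: 5.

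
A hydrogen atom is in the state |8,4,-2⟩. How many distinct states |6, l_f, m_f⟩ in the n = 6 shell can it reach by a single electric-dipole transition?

E1 requires Δl = ±1, so l_f ∈ {3, 5}; with 0 ≤ l_f ≤ n_f−1 = 5, the allowed l_f values are {3, 5}.
For l_f = 3: m_f ∈ {m_i−1, m_i, m_i+1} ∩ [−3, 3] = {-3, -2, -1} → 3 states.
For l_f = 5: m_f ∈ {m_i−1, m_i, m_i+1} ∩ [−5, 5] = {-3, -2, -1} → 3 states.
Total: 6.

6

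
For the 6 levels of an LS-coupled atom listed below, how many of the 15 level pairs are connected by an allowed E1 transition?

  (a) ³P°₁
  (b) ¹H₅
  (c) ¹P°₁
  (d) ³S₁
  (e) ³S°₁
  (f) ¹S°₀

(a)–(b): forbidden (ΔS, ΔL, ΔJ).
(a)–(c): forbidden (parity, ΔS).
(a)–(d): allowed.
(a)–(e): forbidden (parity).
(a)–(f): forbidden (parity, ΔS).
(b)–(c): forbidden (ΔL, ΔJ).
(b)–(d): forbidden (parity, ΔS, ΔL, ΔJ).
(b)–(e): forbidden (ΔS, ΔL, ΔJ).
(b)–(f): forbidden (ΔL, ΔJ).
(c)–(d): forbidden (ΔS).
(c)–(e): forbidden (parity, ΔS).
(c)–(f): forbidden (parity).
(d)–(e): forbidden (ΔL).
(d)–(f): forbidden (ΔS, ΔL).
(e)–(f): forbidden (parity, ΔS, ΔL).
Allowed pairs: 1 of 15.

1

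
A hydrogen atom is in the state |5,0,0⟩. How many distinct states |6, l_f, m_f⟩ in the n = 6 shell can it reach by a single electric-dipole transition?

3

E1 requires Δl = ±1, so l_f ∈ {-1, 1}; with 0 ≤ l_f ≤ n_f−1 = 5, the allowed l_f values are {1}.
For l_f = 1: m_f ∈ {m_i−1, m_i, m_i+1} ∩ [−1, 1] = {-1, 0, 1} → 3 states.
Total: 3.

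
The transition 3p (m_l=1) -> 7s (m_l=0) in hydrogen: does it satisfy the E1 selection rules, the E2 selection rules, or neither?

Δl = 0 − 1 = -1; l_i + l_f = 1.
Δm_l = -1.
E1 (Δl = ±1, |Δm_l| ≤ 1): satisfied.
E2 (Δl = 0,±2, l_i+l_f ≥ 2, |Δm_l| ≤ 2): not satisfied.

E1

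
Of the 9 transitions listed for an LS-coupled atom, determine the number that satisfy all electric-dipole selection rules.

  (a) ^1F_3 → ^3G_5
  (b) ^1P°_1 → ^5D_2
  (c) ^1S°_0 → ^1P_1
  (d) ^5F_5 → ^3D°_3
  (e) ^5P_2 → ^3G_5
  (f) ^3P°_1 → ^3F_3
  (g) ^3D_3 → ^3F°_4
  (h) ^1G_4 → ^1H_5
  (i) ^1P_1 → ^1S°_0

(a) forbidden (parity, ΔS, ΔJ fail)
(b) forbidden (ΔS fails)
(c) allowed
(d) forbidden (ΔS, ΔJ fail)
(e) forbidden (parity, ΔS, ΔL, ΔJ fail)
(f) forbidden (ΔL, ΔJ fail)
(g) allowed
(h) forbidden (parity fails)
(i) allowed
Total allowed: 3 of 9.

3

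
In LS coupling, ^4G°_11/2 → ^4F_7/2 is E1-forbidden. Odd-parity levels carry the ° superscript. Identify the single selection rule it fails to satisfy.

Initial level: S=3/2, L=4, J=11/2, parity odd. Final level: S=3/2, L=3, J=7/2, parity even.
Parity must change: odd → even — ✓.
ΔS = 0: S: 3/2 → 3/2 — ✓.
ΔL = 0, ±1 (not L=0↔0): L: 4 → 3, ΔL = -1 — ✓.
ΔJ = 0, ±1 (not J=0↔0): J: 11/2 → 7/2, ΔJ = -2 — ✗.

the ΔJ = 0, ±1 rule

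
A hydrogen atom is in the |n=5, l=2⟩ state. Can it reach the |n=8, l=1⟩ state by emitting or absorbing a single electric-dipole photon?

Initial l = 2, final l = 1, so Δl = -1. E1 requires Δl = ±1: passes.
All E1 selection rules are satisfied.

allowed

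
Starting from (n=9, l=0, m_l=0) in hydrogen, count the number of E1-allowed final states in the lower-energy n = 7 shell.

3

E1 requires Δl = ±1, so l_f ∈ {-1, 1}; with 0 ≤ l_f ≤ n_f−1 = 6, the allowed l_f values are {1}.
For l_f = 1: m_f ∈ {m_i−1, m_i, m_i+1} ∩ [−1, 1] = {-1, 0, 1} → 3 states.
Total: 3.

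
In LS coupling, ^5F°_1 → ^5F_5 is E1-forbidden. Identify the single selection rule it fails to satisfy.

the ΔJ = 0, ±1 rule

Parity must change: odd → even — ✓.
ΔS = 0: S: 2 → 2 — ✓.
ΔL = 0, ±1 (not L=0↔0): L: 3 → 3, ΔL = +0 — ✓.
ΔJ = 0, ±1 (not J=0↔0): J: 1 → 5, ΔJ = +4 — ✗.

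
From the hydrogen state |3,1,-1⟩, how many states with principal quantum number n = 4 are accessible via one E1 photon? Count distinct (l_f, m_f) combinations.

4

E1 requires Δl = ±1, so l_f ∈ {0, 2}; with 0 ≤ l_f ≤ n_f−1 = 3, the allowed l_f values are {0, 2}.
For l_f = 0: m_f ∈ {m_i−1, m_i, m_i+1} ∩ [−0, 0] = {0} → 1 state.
For l_f = 2: m_f ∈ {m_i−1, m_i, m_i+1} ∩ [−2, 2] = {-2, -1, 0} → 3 states.
Total: 4.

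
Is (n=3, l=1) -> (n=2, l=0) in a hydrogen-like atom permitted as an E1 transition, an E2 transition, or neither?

E1

Δl = 0 − 1 = -1; l_i + l_f = 1.
E1 (Δl = ±1): satisfied.
E2 (Δl = 0,±2, l_i+l_f ≥ 2): not satisfied.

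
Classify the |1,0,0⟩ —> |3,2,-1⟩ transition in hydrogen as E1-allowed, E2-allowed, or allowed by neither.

E2

Δl = 2 − 0 = +2; l_i + l_f = 2.
Δm_l = -1.
E1 (Δl = ±1, |Δm_l| ≤ 1): not satisfied.
E2 (Δl = 0,±2, l_i+l_f ≥ 2, |Δm_l| ≤ 2): satisfied.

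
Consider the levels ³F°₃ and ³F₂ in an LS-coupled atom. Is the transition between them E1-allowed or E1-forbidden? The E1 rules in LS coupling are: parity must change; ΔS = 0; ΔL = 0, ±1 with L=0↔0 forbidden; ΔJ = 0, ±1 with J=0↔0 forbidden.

Parity must change: odd → even — passes.
ΔS = 0: S: 1 → 1 — passes.
ΔL = 0, ±1 (not L=0↔0): L: 3 → 3, ΔL = +0 — passes.
ΔJ = 0, ±1 (not J=0↔0): J: 3 → 2, ΔJ = -1 — passes.
All four E1 rules are satisfied.

allowed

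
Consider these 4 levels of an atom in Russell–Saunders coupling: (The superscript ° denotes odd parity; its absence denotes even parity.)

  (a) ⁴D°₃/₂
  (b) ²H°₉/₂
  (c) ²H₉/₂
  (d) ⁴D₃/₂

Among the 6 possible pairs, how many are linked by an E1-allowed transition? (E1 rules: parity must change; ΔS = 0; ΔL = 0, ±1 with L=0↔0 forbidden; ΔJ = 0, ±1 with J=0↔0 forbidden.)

(a)–(b): forbidden (parity, ΔS, ΔL, ΔJ).
(a)–(c): forbidden (ΔS, ΔL, ΔJ).
(a)–(d): allowed.
(b)–(c): allowed.
(b)–(d): forbidden (ΔS, ΔL, ΔJ).
(c)–(d): forbidden (parity, ΔS, ΔL, ΔJ).
Allowed pairs: 2 of 6.

2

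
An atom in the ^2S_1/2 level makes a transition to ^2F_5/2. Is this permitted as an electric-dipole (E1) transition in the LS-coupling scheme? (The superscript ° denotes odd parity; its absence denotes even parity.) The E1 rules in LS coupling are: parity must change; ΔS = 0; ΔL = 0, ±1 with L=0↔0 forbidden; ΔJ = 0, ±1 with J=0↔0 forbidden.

forbidden

Parity must change: even → even — fails.
ΔS = 0: S: 1/2 → 1/2 — ok.
ΔL = 0, ±1 (not L=0↔0): L: 0 → 3, ΔL = +3 — fails.
ΔJ = 0, ±1 (not J=0↔0): J: 1/2 → 5/2, ΔJ = +2 — fails.
Rule(s) violated: parity, ΔL, ΔJ.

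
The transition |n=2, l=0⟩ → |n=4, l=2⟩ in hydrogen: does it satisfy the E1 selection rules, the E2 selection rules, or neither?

E2

Δl = 2 − 0 = +2; l_i + l_f = 2.
E1 (Δl = ±1): not satisfied.
E2 (Δl = 0,±2, l_i+l_f ≥ 2): satisfied.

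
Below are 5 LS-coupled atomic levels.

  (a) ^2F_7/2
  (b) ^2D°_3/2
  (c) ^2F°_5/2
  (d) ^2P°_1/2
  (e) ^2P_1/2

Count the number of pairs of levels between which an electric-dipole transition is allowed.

(a)–(b): forbidden (ΔJ).
(a)–(c): allowed.
(a)–(d): forbidden (ΔL, ΔJ).
(a)–(e): forbidden (parity, ΔL, ΔJ).
(b)–(c): forbidden (parity).
(b)–(d): forbidden (parity).
(b)–(e): allowed.
(c)–(d): forbidden (parity, ΔL, ΔJ).
(c)–(e): forbidden (ΔL, ΔJ).
(d)–(e): allowed.
Allowed pairs: 3 of 10.

3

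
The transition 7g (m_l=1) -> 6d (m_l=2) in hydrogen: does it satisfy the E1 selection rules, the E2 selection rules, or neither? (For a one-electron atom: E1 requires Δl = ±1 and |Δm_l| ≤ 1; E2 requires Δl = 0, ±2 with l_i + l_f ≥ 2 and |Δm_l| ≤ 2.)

E2

Δl = 2 − 4 = -2; l_i + l_f = 6.
Δm_l = +1.
E1 (Δl = ±1, |Δm_l| ≤ 1): not satisfied.
E2 (Δl = 0,±2, l_i+l_f ≥ 2, |Δm_l| ≤ 2): satisfied.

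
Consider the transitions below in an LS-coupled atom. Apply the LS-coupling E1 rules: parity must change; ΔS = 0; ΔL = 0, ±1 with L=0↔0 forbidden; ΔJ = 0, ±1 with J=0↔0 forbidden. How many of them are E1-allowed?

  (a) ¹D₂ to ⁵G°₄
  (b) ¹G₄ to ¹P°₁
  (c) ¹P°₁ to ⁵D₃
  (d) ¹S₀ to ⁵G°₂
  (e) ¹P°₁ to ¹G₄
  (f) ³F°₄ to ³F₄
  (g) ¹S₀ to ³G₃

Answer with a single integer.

(a) forbidden (ΔS, ΔL, ΔJ fail)
(b) forbidden (ΔL, ΔJ fail)
(c) forbidden (ΔS, ΔJ fail)
(d) forbidden (ΔS, ΔL, ΔJ fail)
(e) forbidden (ΔL, ΔJ fail)
(f) allowed
(g) forbidden (parity, ΔS, ΔL, ΔJ fail)
Total allowed: 1 of 7.

1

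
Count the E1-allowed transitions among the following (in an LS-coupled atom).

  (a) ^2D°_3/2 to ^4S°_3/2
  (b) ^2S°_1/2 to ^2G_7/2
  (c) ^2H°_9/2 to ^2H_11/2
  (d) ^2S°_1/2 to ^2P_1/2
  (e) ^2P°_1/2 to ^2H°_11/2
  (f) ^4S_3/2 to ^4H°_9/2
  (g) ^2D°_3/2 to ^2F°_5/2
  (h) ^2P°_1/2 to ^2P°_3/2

(a) forbidden (parity, ΔS, ΔL fail)
(b) forbidden (ΔL, ΔJ fail)
(c) allowed
(d) allowed
(e) forbidden (parity, ΔL, ΔJ fail)
(f) forbidden (ΔL, ΔJ fail)
(g) forbidden (parity fails)
(h) forbidden (parity fails)
Total allowed: 2 of 8.

2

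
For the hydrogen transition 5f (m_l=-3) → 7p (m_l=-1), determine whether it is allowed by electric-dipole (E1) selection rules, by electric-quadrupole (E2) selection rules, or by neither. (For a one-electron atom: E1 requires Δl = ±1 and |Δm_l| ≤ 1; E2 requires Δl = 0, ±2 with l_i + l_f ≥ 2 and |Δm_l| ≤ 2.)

Δl = 1 − 3 = -2; l_i + l_f = 4.
Δm_l = +2.
E1 (Δl = ±1, |Δm_l| ≤ 1): not satisfied.
E2 (Δl = 0,±2, l_i+l_f ≥ 2, |Δm_l| ≤ 2): satisfied.

E2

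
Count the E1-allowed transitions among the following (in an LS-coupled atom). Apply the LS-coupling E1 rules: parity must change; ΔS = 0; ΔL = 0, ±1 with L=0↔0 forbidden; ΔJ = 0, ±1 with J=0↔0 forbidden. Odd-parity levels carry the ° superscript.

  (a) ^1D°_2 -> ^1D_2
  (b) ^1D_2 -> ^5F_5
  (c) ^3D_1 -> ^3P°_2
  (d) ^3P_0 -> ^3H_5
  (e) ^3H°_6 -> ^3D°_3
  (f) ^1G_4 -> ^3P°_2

2

(a) allowed
(b) forbidden (parity, ΔS, ΔJ fail)
(c) allowed
(d) forbidden (parity, ΔL, ΔJ fail)
(e) forbidden (parity, ΔL, ΔJ fail)
(f) forbidden (ΔS, ΔL, ΔJ fail)
Total allowed: 2 of 6.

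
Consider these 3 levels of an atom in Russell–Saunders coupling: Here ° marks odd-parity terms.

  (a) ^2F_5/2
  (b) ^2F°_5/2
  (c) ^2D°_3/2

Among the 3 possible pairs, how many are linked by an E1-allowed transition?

(a)–(b): allowed.
(a)–(c): allowed.
(b)–(c): forbidden (parity).
Allowed pairs: 2 of 3.

2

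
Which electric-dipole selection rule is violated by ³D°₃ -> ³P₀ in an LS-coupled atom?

the ΔJ = 0, ±1 rule

Reading off the term symbols: S 1→1, L 2→1, J 3→0, parity odd→even.
Parity must change: odd → even — satisfied.
ΔS = 0: S: 1 → 1 — satisfied.
ΔL = 0, ±1 (not L=0↔0): L: 2 → 1, ΔL = -1 — satisfied.
ΔJ = 0, ±1 (not J=0↔0): J: 3 → 0, ΔJ = -3 — violated.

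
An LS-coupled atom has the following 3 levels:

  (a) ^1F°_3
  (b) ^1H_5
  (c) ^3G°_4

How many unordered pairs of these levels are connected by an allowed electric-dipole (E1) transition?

0

(a)–(b): forbidden (ΔL, ΔJ).
(a)–(c): forbidden (parity, ΔS).
(b)–(c): forbidden (ΔS).
Allowed pairs: 0 of 3.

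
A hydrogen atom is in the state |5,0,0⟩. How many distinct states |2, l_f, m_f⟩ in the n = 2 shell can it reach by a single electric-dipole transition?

3

E1 requires Δl = ±1, so l_f ∈ {-1, 1}; with 0 ≤ l_f ≤ n_f−1 = 1, the allowed l_f values are {1}.
For l_f = 1: m_f ∈ {m_i−1, m_i, m_i+1} ∩ [−1, 1] = {-1, 0, 1} → 3 states.
Total: 3.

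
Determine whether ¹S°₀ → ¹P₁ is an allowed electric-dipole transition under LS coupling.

allowed

Parity must change: odd → even — passes.
ΔS = 0: S: 0 → 0 — passes.
ΔL = 0, ±1 (not L=0↔0): L: 0 → 1, ΔL = +1 — passes.
ΔJ = 0, ±1 (not J=0↔0): J: 0 → 1, ΔJ = +1 — passes.
All four E1 rules are satisfied.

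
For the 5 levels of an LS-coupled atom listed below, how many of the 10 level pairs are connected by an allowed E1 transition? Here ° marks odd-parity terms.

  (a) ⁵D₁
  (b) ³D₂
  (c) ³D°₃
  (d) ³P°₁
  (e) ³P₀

3

(a)–(b): forbidden (parity, ΔS).
(a)–(c): forbidden (ΔS, ΔJ).
(a)–(d): forbidden (ΔS).
(a)–(e): forbidden (parity, ΔS).
(b)–(c): allowed.
(b)–(d): allowed.
(b)–(e): forbidden (parity, ΔJ).
(c)–(d): forbidden (parity, ΔJ).
(c)–(e): forbidden (ΔJ).
(d)–(e): allowed.
Allowed pairs: 3 of 10.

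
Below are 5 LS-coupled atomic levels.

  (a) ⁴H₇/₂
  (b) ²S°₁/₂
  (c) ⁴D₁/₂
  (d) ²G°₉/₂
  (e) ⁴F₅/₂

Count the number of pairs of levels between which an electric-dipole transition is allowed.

(a)–(b): forbidden (ΔS, ΔL, ΔJ).
(a)–(c): forbidden (parity, ΔL, ΔJ).
(a)–(d): forbidden (ΔS).
(a)–(e): forbidden (parity, ΔL).
(b)–(c): forbidden (ΔS, ΔL).
(b)–(d): forbidden (parity, ΔL, ΔJ).
(b)–(e): forbidden (ΔS, ΔL, ΔJ).
(c)–(d): forbidden (ΔS, ΔL, ΔJ).
(c)–(e): forbidden (parity, ΔJ).
(d)–(e): forbidden (ΔS, ΔJ).
Allowed pairs: 0 of 10.

0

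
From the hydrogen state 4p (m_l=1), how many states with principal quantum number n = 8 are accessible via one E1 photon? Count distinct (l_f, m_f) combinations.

E1 requires Δl = ±1, so l_f ∈ {0, 2}; with 0 ≤ l_f ≤ n_f−1 = 7, the allowed l_f values are {0, 2}.
For l_f = 0: m_f ∈ {m_i−1, m_i, m_i+1} ∩ [−0, 0] = {0} → 1 state.
For l_f = 2: m_f ∈ {m_i−1, m_i, m_i+1} ∩ [−2, 2] = {0, 1, 2} → 3 states.
Total: 4.

4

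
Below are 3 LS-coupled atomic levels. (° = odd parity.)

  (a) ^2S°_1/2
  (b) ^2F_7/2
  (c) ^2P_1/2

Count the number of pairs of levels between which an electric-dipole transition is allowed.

(a)–(b): forbidden (ΔL, ΔJ).
(a)–(c): allowed.
(b)–(c): forbidden (parity, ΔL, ΔJ).
Allowed pairs: 1 of 3.

1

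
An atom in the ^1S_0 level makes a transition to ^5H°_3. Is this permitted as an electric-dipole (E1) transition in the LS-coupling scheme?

ΔS = 0: S: 0 → 2 — violated.
ΔL = 0, ±1 (not L=0↔0): L: 0 → 5, ΔL = +5 — violated.
ΔJ = 0, ±1 (not J=0↔0): J: 0 → 3, ΔJ = +3 — violated.
Parity must change: even → odd — satisfied.
Rule(s) violated: ΔS, ΔL, ΔJ.

forbidden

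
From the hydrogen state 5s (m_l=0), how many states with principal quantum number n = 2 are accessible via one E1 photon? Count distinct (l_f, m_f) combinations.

E1 requires Δl = ±1, so l_f ∈ {-1, 1}; with 0 ≤ l_f ≤ n_f−1 = 1, the allowed l_f values are {1}.
For l_f = 1: m_f ∈ {m_i−1, m_i, m_i+1} ∩ [−1, 1] = {-1, 0, 1} → 3 states.
Total: 3.

3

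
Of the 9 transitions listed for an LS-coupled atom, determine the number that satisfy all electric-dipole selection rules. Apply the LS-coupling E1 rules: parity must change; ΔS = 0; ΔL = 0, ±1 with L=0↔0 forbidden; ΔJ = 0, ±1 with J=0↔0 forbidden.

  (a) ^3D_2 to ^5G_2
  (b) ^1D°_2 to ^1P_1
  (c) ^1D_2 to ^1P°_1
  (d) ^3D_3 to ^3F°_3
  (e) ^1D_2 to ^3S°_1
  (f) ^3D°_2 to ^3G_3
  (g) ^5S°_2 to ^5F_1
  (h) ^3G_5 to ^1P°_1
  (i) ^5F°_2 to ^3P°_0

3

(a) forbidden (parity, ΔS, ΔL fail)
(b) allowed
(c) allowed
(d) allowed
(e) forbidden (ΔS, ΔL fail)
(f) forbidden (ΔL fails)
(g) forbidden (ΔL fails)
(h) forbidden (ΔS, ΔL, ΔJ fail)
(i) forbidden (parity, ΔS, ΔL, ΔJ fail)
Total allowed: 3 of 9.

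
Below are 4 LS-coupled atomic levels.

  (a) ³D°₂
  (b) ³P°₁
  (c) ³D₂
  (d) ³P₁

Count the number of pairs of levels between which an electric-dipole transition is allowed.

(a)–(b): forbidden (parity).
(a)–(c): allowed.
(a)–(d): allowed.
(b)–(c): allowed.
(b)–(d): allowed.
(c)–(d): forbidden (parity).
Allowed pairs: 4 of 6.

4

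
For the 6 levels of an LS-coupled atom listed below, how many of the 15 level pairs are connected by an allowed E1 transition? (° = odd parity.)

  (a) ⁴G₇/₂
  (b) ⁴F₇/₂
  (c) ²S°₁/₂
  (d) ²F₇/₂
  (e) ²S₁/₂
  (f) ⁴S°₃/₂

0

(a)–(b): forbidden (parity).
(a)–(c): forbidden (ΔS, ΔL, ΔJ).
(a)–(d): forbidden (parity, ΔS).
(a)–(e): forbidden (parity, ΔS, ΔL, ΔJ).
(a)–(f): forbidden (ΔL, ΔJ).
(b)–(c): forbidden (ΔS, ΔL, ΔJ).
(b)–(d): forbidden (parity, ΔS).
(b)–(e): forbidden (parity, ΔS, ΔL, ΔJ).
(b)–(f): forbidden (ΔL, ΔJ).
(c)–(d): forbidden (ΔL, ΔJ).
(c)–(e): forbidden (ΔL).
(c)–(f): forbidden (parity, ΔS, ΔL).
(d)–(e): forbidden (parity, ΔL, ΔJ).
(d)–(f): forbidden (ΔS, ΔL, ΔJ).
(e)–(f): forbidden (ΔS, ΔL).
Allowed pairs: 0 of 15.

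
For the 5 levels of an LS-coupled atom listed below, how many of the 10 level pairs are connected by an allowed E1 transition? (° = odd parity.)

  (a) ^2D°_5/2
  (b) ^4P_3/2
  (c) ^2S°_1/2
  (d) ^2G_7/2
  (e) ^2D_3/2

1

(a)–(b): forbidden (ΔS).
(a)–(c): forbidden (parity, ΔL, ΔJ).
(a)–(d): forbidden (ΔL).
(a)–(e): allowed.
(b)–(c): forbidden (ΔS).
(b)–(d): forbidden (parity, ΔS, ΔL, ΔJ).
(b)–(e): forbidden (parity, ΔS).
(c)–(d): forbidden (ΔL, ΔJ).
(c)–(e): forbidden (ΔL).
(d)–(e): forbidden (parity, ΔL, ΔJ).
Allowed pairs: 1 of 10.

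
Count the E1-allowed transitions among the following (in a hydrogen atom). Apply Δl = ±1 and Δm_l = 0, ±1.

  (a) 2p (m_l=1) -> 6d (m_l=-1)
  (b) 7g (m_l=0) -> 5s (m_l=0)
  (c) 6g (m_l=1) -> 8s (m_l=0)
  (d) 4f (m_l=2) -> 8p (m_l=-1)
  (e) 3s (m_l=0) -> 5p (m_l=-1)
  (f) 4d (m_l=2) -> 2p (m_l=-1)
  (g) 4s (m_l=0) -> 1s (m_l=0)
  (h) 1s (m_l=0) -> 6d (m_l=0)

1

(a) forbidden — Δm_l = -2 (E1 requires Δm_l = 0, ±1)
(b) forbidden — Δl = -4 (E1 requires Δl = ±1)
(c) forbidden — Δl = -4 (E1 requires Δl = ±1)
(d) forbidden — Δl = -2 (E1 requires Δl = ±1); Δm_l = -3 (E1 requires Δm_l = 0, ±1)
(e) allowed
(f) forbidden — Δm_l = -3 (E1 requires Δm_l = 0, ±1)
(g) forbidden — Δl = +0 (E1 requires Δl = ±1)
(h) forbidden — Δl = +2 (E1 requires Δl = ±1)
Total allowed: 1 of 8.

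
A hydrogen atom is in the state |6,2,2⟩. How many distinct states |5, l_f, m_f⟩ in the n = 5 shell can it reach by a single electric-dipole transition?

E1 requires Δl = ±1, so l_f ∈ {1, 3}; with 0 ≤ l_f ≤ n_f−1 = 4, the allowed l_f values are {1, 3}.
For l_f = 1: m_f ∈ {m_i−1, m_i, m_i+1} ∩ [−1, 1] = {1} → 1 state.
For l_f = 3: m_f ∈ {m_i−1, m_i, m_i+1} ∩ [−3, 3] = {1, 2, 3} → 3 states.
Total: 4.

4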